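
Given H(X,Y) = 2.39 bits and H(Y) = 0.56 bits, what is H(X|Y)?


H(X|Y) = H(X,Y) - H(Y) = 2.39 - 0.56 = 1.83

1.83 bits


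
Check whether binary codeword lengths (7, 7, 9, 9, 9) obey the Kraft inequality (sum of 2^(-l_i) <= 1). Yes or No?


Kraft sum = sum(2^(-l_i)) = 0.0215, need <= 1. Result: satisfied (a binary prefix-free code with these lengths exists)

Yes


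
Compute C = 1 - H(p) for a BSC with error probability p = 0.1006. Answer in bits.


H(p) = -p*log2(p) - (1-p)*log2(1-p) = -0.1006*log2(0.1006) - 0.8994*log2(0.8994) = 0.333318 + 0.137577 = 0.4709. C = 1 - H(p) = 1 - 0.4709 = 0.5291

0.5291 bits


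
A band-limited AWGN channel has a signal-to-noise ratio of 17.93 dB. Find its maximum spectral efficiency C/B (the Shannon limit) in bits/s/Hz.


SNR_linear = 10^(17.93/10) = 62.0869; C/B = log2(1 + SNR_linear) = log2(1 + 62.0869) = 5.9793

5.9793 bits/s/Hz


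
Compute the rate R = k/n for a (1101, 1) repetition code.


Rate = k/n = 1/1101

1/1101


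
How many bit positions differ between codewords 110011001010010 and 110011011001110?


Count differing positions: . . . . . . . ^ . . ^ ^ ^ . . = 4 differences

4


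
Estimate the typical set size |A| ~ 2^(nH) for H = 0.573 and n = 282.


log2|A_typical| = nH = 282 * 0.573 = 161.586, so |A_typical| ~ 2^161.586 = 4.388e+48

4.388e+48


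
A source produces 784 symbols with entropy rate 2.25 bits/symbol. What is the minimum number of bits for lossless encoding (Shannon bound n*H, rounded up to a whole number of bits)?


Minimum bits >= n * H = 784 * 2.25 = 1764.0, rounded up to a whole number of bits = 1764

1764 bits


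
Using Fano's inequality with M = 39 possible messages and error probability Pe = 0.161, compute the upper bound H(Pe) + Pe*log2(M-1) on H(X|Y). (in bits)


H(Pe) = -Pe*log2(Pe) - (1-Pe)*log2(1-Pe) = -0.161*log2(0.161) - 0.839*log2(0.839) = 0.424214 + 0.212483 = 0.6367. Pe*log2(M-1) = 0.161*log2(38) = 0.844916. Bound = H(Pe) + Pe*log2(M-1) = 0.424214 + 0.212483 + 0.844916 = 1.4816

1.4816 bits


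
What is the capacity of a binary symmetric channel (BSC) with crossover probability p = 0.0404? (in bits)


H(p) = -p*log2(p) - (1-p)*log2(1-p) = -0.0404*log2(0.0404) - 0.9596*log2(0.9596) = 0.187032 + 0.057091 = 0.2441. C = 1 - H(p) = 1 - 0.2441 = 0.7559

0.7559 bits


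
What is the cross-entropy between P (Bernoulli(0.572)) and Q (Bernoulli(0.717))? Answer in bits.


H(P,Q) = -p*log2(q) - (1-p)*log2(1-q). -0.572*log2(0.717) = 0.274534; -0.428*log2(0.283) = 0.779442. H(P,Q) = 0.274534 + 0.779442 = 1.054

1.054 bits


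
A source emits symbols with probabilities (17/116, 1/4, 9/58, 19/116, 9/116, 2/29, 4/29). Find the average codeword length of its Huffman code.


Huffman construction (repeatedly merge the two least-probable nodes; each merge adds 1 bit to every symbol beneath it): 2/29 + 9/116 = 17/116; 4/29 + 17/116 = 33/116; 17/116 + 9/58 = 35/116; 19/116 + 1/4 = 12/29; 33/116 + 35/116 = 17/29; 12/29 + 17/29 = 1. Resulting codeword lengths (in the order the probabilities were given): (3, 2, 3, 2, 4, 4, 3). L_avg = sum(p_i * l_i) = 17/116*3 + 1/4*2 + 9/58*3 + 19/116*2 + 9/116*4 + 2/29*4 + 4/29*3 = 317/116 = 2.7328

2.7328 bits


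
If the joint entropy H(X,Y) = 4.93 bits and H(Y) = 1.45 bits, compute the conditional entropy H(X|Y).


H(X|Y) = H(X,Y) - H(Y) = 4.93 - 1.45 = 3.48

3.48 bits


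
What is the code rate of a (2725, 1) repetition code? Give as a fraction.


Rate = k/n = 1/2725

1/2725


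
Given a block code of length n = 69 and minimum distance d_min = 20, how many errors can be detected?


Detection capability = d_min - 1 = 20 - 1 = 19

19 errors


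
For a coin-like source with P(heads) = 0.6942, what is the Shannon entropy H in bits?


H = -p*log2(p) - (1-p)*log2(1-p). -0.6942*log2(0.6942) = 0.365550; -0.3058*log2(0.3058) = 0.522716. H = 0.365550 + 0.522716 = 0.8883

0.8883 bits


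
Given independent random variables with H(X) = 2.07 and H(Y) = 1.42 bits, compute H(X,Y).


For independent variables, H(X,Y) = H(X) + H(Y) = 2.07 + 1.42 = 3.49

3.49 bits


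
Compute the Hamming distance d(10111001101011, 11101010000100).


Count differing positions: . ^ . ^ . . ^ ^ ^ . ^ ^ ^ ^ = 9 differences

9


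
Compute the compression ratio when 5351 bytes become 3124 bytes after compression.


Ratio = original / compressed = 5351 / 3124 = 1.7129

1.7129


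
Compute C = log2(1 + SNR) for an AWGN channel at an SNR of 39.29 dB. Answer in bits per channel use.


SNR_linear = 10^(39.29/10) = 8491.8048; C = log2(1 + SNR_linear) = log2(1 + 8491.8048) = 13.052

13.052 bits/channel use


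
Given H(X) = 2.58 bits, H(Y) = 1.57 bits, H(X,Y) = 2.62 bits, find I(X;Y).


I(X;Y) = H(X) + H(Y) - H(X,Y) = 2.58 + 1.57 - 2.62 = 1.53

1.53 bits


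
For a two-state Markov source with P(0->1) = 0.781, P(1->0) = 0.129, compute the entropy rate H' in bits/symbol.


Stationary distribution: pi_0 = p10/(p01+p10) = 0.1418, pi_1 = 0.8582. Entropy rate H' = pi_0*H(p01) + pi_1*H(p10) = 0.1418*0.7583 + 0.8582*0.5547 = 0.5836

0.5836 bits/symbol


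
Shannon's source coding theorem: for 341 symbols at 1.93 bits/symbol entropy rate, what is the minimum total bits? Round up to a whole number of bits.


Minimum bits >= n * H = 341 * 1.93 = 658.13, rounded up to a whole number of bits = 659

659 bits


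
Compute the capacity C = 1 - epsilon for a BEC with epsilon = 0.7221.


C = 1 - epsilon = 1 - 0.7221 = 0.2779

0.2779 bits


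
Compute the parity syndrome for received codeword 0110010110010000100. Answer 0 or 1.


Syndrome = XOR of all bits = 0 XOR 1 XOR 1 XOR 0 XOR 0 XOR 1 XOR 0 XOR 1 XOR 1 XOR 0 XOR 0 XOR 1 XOR 0 XOR 0 XOR 0 XOR 0 XOR 1 XOR 0 XOR 0 = 1

1


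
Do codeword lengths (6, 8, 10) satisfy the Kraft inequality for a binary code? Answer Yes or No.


Kraft sum = sum(2^(-l_i)) = 0.0205, need <= 1. Result: satisfied (a binary prefix-free code with these lengths exists)

Yes


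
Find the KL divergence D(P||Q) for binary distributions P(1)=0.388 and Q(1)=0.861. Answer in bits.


KL = p*log2(p/q) + (1-p)*log2((1-p)/(1-q)) = 0.388*log2(0.388/0.861) + 0.612*log2(0.612/0.139) = 0.8625

0.8625 bits


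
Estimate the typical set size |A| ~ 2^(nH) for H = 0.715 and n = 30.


log2|A_typical| = nH = 30 * 0.715 = 21.45, so |A_typical| ~ 2^21.45 = 2.865e+06

2.865e+06


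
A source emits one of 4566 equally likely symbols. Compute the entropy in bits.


H = log2(n) = log2(4566) = 12.1567

12.1567 bits


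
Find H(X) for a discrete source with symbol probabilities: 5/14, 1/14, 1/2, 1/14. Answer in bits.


H = -sum(p_i * log2(p_i)). Terms: -(5/14)*log2(5/14) = 0.530510; -(1/14)*log2(1/14) = 0.271954; -(1/2)*log2(1/2) = 0.500000; -(1/14)*log2(1/14) = 0.271954. H = 0.530510 + 0.271954 + 0.500000 + 0.271954 = 1.5744

1.5744 bits


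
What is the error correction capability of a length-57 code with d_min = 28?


Correction capability = floor((d-1)/2) = floor((28-1)/2) = 13

13 errors


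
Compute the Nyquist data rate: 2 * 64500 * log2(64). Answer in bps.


Rate = 2 * B * log2(M) = 2 * 64500 * 6.0 = 774000.0

774000.0 bps


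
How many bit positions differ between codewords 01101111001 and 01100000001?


Count differing positions: . . . . ^ ^ ^ ^ . . . = 4 differences

4


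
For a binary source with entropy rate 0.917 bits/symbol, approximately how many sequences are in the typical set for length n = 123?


log2|A_typical| = nH = 123 * 0.917 = 112.791, so |A_typical| ~ 2^112.791 = 8.984e+33

8.984e+33


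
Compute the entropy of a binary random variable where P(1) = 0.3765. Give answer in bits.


H = -p*log2(p) - (1-p)*log2(1-p). -0.3765*log2(0.3765) = 0.530593; -0.6235*log2(0.6235) = 0.424939. H = 0.530593 + 0.424939 = 0.9555

0.9555 bits


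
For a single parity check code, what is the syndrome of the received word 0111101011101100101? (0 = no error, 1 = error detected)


Syndrome = XOR of all bits = 0 XOR 1 XOR 1 XOR 1 XOR 1 XOR 0 XOR 1 XOR 0 XOR 1 XOR 1 XOR 1 XOR 0 XOR 1 XOR 1 XOR 0 XOR 0 XOR 1 XOR 0 XOR 1 = 0

0


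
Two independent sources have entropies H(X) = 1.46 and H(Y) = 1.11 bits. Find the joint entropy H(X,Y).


For independent variables, H(X,Y) = H(X) + H(Y) = 1.46 + 1.11 = 2.57

2.57 bits


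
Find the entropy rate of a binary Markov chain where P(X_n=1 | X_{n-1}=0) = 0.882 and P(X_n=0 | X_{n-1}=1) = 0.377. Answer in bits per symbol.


Stationary distribution: pi_0 = p10/(p01+p10) = 0.2994, pi_1 = 0.7006. Entropy rate H' = pi_0*H(p01) + pi_1*H(p10) = 0.2994*0.5236 + 0.7006*0.9559 = 0.8264

0.8264 bits/symbol


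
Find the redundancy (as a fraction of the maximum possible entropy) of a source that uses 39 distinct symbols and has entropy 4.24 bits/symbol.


H_max = log2(K) = log2(39) = 5.2854 bits/symbol. Redundancy = 1 - H/H_max = 1 - 4.24/5.2854 = 1 - 0.8022 = 0.1978

0.1978


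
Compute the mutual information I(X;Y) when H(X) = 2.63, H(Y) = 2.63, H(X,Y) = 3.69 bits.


I(X;Y) = H(X) + H(Y) - H(X,Y) = 2.63 + 2.63 - 3.69 = 1.57

1.57 bits


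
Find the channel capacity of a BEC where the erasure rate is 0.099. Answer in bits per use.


C = 1 - epsilon = 1 - 0.099 = 0.901

0.901 bits


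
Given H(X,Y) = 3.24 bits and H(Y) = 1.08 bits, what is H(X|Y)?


H(X|Y) = H(X,Y) - H(Y) = 3.24 - 1.08 = 2.16

2.16 bits


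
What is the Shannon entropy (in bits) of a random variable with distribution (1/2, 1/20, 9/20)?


H = -sum(p_i * log2(p_i)). Terms: -(1/2)*log2(1/2) = 0.500000; -(1/20)*log2(1/20) = 0.216096; -(9/20)*log2(9/20) = 0.518401. H = 0.500000 + 0.216096 + 0.518401 = 1.2345

1.2345 bits


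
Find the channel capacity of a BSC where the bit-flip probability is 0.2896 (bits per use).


H(p) = -p*log2(p) - (1-p)*log2(1-p) = -0.2896*log2(0.2896) - 0.7104*log2(0.7104) = 0.517766 + 0.350438 = 0.8682. C = 1 - H(p) = 1 - 0.8682 = 0.1318

0.1318 bits


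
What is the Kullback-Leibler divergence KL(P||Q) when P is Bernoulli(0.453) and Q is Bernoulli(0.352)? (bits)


KL = p*log2(p/q) + (1-p)*log2((1-p)/(1-q)) = 0.453*log2(0.453/0.352) + 0.547*log2(0.547/0.648) = 0.0311

0.0311 bits


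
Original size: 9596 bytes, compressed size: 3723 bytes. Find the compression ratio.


Ratio = original / compressed = 9596 / 3723 = 2.5775

2.5775


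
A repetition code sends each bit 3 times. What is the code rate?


Rate = k/n = 1/3

1/3


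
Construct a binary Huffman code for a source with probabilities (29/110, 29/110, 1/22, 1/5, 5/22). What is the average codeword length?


Huffman construction (repeatedly merge the two least-probable nodes; each merge adds 1 bit to every symbol beneath it): 1/22 + 1/5 = 27/110; 5/22 + 27/110 = 26/55; 29/110 + 29/110 = 29/55; 26/55 + 29/55 = 1. Resulting codeword lengths (in the order the probabilities were given): (2, 2, 3, 3, 2). L_avg = sum(p_i * l_i) = 29/110*2 + 29/110*2 + 1/22*3 + 1/5*3 + 5/22*2 = 247/110 = 2.2455

2.2455 bits


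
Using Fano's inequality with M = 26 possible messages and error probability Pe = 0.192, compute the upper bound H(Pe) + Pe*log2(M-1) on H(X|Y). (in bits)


H(Pe) = -Pe*log2(Pe) - (1-Pe)*log2(1-Pe) = -0.192*log2(0.192) - 0.808*log2(0.808) = 0.457118 + 0.248519 = 0.7056. Pe*log2(M-1) = 0.192*log2(25) = 0.891620. Bound = H(Pe) + Pe*log2(M-1) = 0.457118 + 0.248519 + 0.891620 = 1.5973

1.5973 bits


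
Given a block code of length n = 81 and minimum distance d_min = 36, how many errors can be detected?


Detection capability = d_min - 1 = 36 - 1 = 35

35 errors


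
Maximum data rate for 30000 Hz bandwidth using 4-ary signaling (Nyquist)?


Rate = 2 * B * log2(M) = 2 * 30000 * 2.0 = 120000.0

120000.0 bps


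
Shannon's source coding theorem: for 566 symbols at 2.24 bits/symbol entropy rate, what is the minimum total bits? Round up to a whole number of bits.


Minimum bits >= n * H = 566 * 2.24 = 1267.84, rounded up to a whole number of bits = 1268

1268 bits


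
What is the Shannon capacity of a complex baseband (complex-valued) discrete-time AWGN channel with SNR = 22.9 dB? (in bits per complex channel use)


SNR_linear = 10^(22.9/10) = 194.9845; C = log2(1 + SNR_linear) = log2(1 + 194.9845) = 7.6146

7.6146 bits/channel use


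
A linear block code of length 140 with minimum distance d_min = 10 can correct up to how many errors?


Correction capability = floor((d-1)/2) = floor((10-1)/2) = 4

4 errors


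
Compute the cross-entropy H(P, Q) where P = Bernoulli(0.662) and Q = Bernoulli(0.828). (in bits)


H(P,Q) = -p*log2(q) - (1-p)*log2(1-q). -0.662*log2(0.828) = 0.180261; -0.338*log2(0.172) = 0.858358. H(P,Q) = 0.180261 + 0.858358 = 1.0386

1.0386 bits


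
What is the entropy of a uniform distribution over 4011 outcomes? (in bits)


H = log2(n) = log2(4011) = 11.9697

11.9697 bits


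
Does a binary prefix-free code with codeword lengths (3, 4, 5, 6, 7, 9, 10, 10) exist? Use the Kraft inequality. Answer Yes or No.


Kraft sum = sum(2^(-l_i)) = 0.2461, need <= 1. Result: satisfied (a binary prefix-free code with these lengths exists)

Yes


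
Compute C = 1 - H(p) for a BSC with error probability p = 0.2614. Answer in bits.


H(p) = -p*log2(p) - (1-p)*log2(1-p) = -0.2614*log2(0.2614) - 0.7386*log2(0.7386) = 0.505984 + 0.322868 = 0.8289. C = 1 - H(p) = 1 - 0.8289 = 0.1711

0.1711 bits


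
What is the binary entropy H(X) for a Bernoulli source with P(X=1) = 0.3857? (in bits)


H = -p*log2(p) - (1-p)*log2(1-p). -0.3857*log2(0.3857) = 0.530125; -0.6143*log2(0.6143) = 0.431844. H = 0.530125 + 0.431844 = 0.962

0.962 bits


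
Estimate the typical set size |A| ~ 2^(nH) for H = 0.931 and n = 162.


log2|A_typical| = nH = 162 * 0.931 = 150.822, so |A_typical| ~ 2^150.822 = 2.523e+45

2.523e+45


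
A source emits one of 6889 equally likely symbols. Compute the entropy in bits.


H = log2(n) = log2(6889) = 12.7501

12.7501 bits


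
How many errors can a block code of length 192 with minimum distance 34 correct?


Correction capability = floor((d-1)/2) = floor((34-1)/2) = 16

16 errors


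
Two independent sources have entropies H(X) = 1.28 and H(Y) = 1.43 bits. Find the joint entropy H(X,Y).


For independent variables, H(X,Y) = H(X) + H(Y) = 1.28 + 1.43 = 2.71

2.71 bits


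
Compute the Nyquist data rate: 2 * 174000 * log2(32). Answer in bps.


Rate = 2 * B * log2(M) = 2 * 174000 * 5.0 = 1740000.0

1740000.0 bps


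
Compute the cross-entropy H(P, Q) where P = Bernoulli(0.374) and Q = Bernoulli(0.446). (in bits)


H(P,Q) = -p*log2(q) - (1-p)*log2(1-q). -0.374*log2(0.446) = 0.435667; -0.626*log2(0.554) = 0.533378. H(P,Q) = 0.435667 + 0.533378 = 0.969

0.969 bits


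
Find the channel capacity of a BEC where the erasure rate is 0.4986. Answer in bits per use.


C = 1 - epsilon = 1 - 0.4986 = 0.5014

0.5014 bits


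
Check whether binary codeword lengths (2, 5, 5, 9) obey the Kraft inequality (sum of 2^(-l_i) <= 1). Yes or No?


Kraft sum = sum(2^(-l_i)) = 0.3145, need <= 1. Result: satisfied (a binary prefix-free code with these lengths exists)

Yes


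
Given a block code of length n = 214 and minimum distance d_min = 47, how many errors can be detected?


Detection capability = d_min - 1 = 47 - 1 = 46

46 errors


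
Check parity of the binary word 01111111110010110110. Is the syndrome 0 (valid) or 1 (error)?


Syndrome = XOR of all bits = 0 XOR 1 XOR 1 XOR 1 XOR 1 XOR 1 XOR 1 XOR 1 XOR 1 XOR 1 XOR 0 XOR 0 XOR 1 XOR 0 XOR 1 XOR 1 XOR 0 XOR 1 XOR 1 XOR 0 = 0

0


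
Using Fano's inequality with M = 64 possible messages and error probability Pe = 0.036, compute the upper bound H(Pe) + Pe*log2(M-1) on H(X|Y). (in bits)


H(Pe) = -Pe*log2(Pe) - (1-Pe)*log2(1-Pe) = -0.036*log2(0.036) - 0.964*log2(0.964) = 0.172651 + 0.050991 = 0.2236. Pe*log2(M-1) = 0.036*log2(63) = 0.215182. Bound = H(Pe) + Pe*log2(M-1) = 0.172651 + 0.050991 + 0.215182 = 0.4388

0.4388 bits


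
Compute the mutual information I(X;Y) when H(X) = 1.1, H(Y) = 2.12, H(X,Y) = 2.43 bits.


I(X;Y) = H(X) + H(Y) - H(X,Y) = 1.1 + 2.12 - 2.43 = 0.79

0.79 bits


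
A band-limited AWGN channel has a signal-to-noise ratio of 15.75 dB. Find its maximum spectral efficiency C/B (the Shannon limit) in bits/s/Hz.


SNR_linear = 10^(15.75/10) = 37.5837; C/B = log2(1 + SNR_linear) = log2(1 + 37.5837) = 5.2699

5.2699 bits/s/Hz


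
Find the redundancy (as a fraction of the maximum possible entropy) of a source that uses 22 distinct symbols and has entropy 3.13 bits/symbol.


H_max = log2(K) = log2(22) = 4.4594 bits/symbol. Redundancy = 1 - H/H_max = 1 - 3.13/4.4594 = 1 - 0.7019 = 0.2981

0.2981


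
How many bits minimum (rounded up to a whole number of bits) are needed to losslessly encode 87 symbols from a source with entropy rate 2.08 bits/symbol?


Minimum bits >= n * H = 87 * 2.08 = 180.96, rounded up to a whole number of bits = 181

181 bits


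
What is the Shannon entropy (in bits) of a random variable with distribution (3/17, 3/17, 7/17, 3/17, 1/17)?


H = -sum(p_i * log2(p_i)). Terms: -(3/17)*log2(3/17) = 0.441618; -(3/17)*log2(3/17) = 0.441618; -(7/17)*log2(7/17) = 0.527103; -(3/17)*log2(3/17) = 0.441618; -(1/17)*log2(1/17) = 0.240439. H = 0.441618 + 0.441618 + 0.527103 + 0.441618 + 0.240439 = 2.0924

2.0924 bits


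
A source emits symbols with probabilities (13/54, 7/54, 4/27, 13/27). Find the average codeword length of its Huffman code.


Huffman construction (repeatedly merge the two least-probable nodes; each merge adds 1 bit to every symbol beneath it): 7/54 + 4/27 = 5/18; 13/54 + 5/18 = 14/27; 13/27 + 14/27 = 1. Resulting codeword lengths (in the order the probabilities were given): (2, 3, 3, 1). L_avg = sum(p_i * l_i) = 13/54*2 + 7/54*3 + 4/27*3 + 13/27*1 = 97/54 = 1.7963

1.7963 bits


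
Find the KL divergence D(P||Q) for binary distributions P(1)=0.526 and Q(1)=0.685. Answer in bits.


KL = p*log2(p/q) + (1-p)*log2((1-p)/(1-q)) = 0.526*log2(0.526/0.685) + 0.474*log2(0.474/0.315) = 0.079

0.079 bits


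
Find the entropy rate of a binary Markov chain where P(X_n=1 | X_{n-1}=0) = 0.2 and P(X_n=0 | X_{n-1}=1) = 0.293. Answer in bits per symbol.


Stationary distribution: pi_0 = p10/(p01+p10) = 0.5943, pi_1 = 0.4057. Entropy rate H' = pi_0*H(p01) + pi_1*H(p10) = 0.5943*0.7219 + 0.4057*0.8726 = 0.783

0.783 bits/symbol


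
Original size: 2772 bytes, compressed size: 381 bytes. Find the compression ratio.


Ratio = original / compressed = 2772 / 381 = 7.2756

7.2756


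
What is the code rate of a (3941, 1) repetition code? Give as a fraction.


Rate = k/n = 1/3941

1/3941


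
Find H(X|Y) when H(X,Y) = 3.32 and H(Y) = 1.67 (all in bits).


H(X|Y) = H(X,Y) - H(Y) = 3.32 - 1.67 = 1.65

1.65 bits


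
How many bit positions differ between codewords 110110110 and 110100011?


Count differing positions: . . . . ^ . ^ . ^ = 3 differences

3


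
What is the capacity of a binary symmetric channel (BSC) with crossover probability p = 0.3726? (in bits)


H(p) = -p*log2(p) - (1-p)*log2(1-p) = -0.3726*log2(0.3726) - 0.6274*log2(0.6274) = 0.530694 + 0.421953 = 0.9526. C = 1 - H(p) = 1 - 0.9526 = 0.0474

0.0474 bits


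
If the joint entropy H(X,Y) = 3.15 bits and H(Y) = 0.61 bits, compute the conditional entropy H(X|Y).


H(X|Y) = H(X,Y) - H(Y) = 3.15 - 0.61 = 2.54

2.54 bits


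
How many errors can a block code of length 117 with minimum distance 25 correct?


Correction capability = floor((d-1)/2) = floor((25-1)/2) = 12

12 errors


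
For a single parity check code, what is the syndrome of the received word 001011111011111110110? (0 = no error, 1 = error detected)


Syndrome = XOR of all bits = 0 XOR 0 XOR 1 XOR 0 XOR 1 XOR 1 XOR 1 XOR 1 XOR 1 XOR 0 XOR 1 XOR 1 XOR 1 XOR 1 XOR 1 XOR 1 XOR 1 XOR 0 XOR 1 XOR 1 XOR 0 = 1

1


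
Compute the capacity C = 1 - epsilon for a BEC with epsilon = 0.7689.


C = 1 - epsilon = 1 - 0.7689 = 0.2311

0.2311 bits


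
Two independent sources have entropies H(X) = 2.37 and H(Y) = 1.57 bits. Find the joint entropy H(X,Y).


For independent variables, H(X,Y) = H(X) + H(Y) = 2.37 + 1.57 = 3.94

3.94 bits


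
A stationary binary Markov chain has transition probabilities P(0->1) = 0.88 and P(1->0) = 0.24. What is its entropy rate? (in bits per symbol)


Stationary distribution: pi_0 = p10/(p01+p10) = 0.2143, pi_1 = 0.7857. Entropy rate H' = pi_0*H(p01) + pi_1*H(p10) = 0.2143*0.5294 + 0.7857*0.795 = 0.7381

0.7381 bits/symbol


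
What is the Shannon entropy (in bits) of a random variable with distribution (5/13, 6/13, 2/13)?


H = -sum(p_i * log2(p_i)). Terms: -(5/13)*log2(5/13) = 0.530197; -(6/13)*log2(6/13) = 0.514836; -(2/13)*log2(2/13) = 0.415452. H = 0.530197 + 0.514836 + 0.415452 = 1.4605

1.4605 bits


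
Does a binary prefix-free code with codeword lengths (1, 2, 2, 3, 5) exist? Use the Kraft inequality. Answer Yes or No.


Kraft sum = sum(2^(-l_i)) = 1.1562, need <= 1. Result: violated (a binary prefix-free code with these lengths cannot exist)

No


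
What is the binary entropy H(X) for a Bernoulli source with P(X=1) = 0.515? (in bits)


H = -p*log2(p) - (1-p)*log2(1-p). -0.515*log2(0.515) = 0.493038; -0.485*log2(0.485) = 0.506313. H = 0.493038 + 0.506313 = 0.9994

0.9994 bits


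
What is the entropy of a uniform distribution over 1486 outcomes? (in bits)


H = log2(n) = log2(1486) = 10.5372

10.5372 bits


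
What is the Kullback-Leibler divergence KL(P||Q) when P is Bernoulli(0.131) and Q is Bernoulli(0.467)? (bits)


KL = p*log2(p/q) + (1-p)*log2((1-p)/(1-q)) = 0.131*log2(0.131/0.467) + 0.869*log2(0.869/0.533) = 0.3726

0.3726 bits


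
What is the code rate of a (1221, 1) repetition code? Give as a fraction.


Rate = k/n = 1/1221

1/1221


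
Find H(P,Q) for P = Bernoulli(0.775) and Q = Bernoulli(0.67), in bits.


H(P,Q) = -p*log2(q) - (1-p)*log2(1-q). -0.775*log2(0.67) = 0.447769; -0.225*log2(0.33) = 0.359879. H(P,Q) = 0.447769 + 0.359879 = 0.8076

0.8076 bits


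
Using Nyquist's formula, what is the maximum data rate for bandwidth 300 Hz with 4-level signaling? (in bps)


Rate = 2 * B * log2(M) = 2 * 300 * 2.0 = 1200.0

1200.0 bps


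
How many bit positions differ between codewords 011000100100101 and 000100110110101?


Count differing positions: . ^ ^ ^ . . . ^ . . ^ . . . . = 5 differences

5


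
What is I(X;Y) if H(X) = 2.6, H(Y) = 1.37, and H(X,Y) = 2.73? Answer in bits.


I(X;Y) = H(X) + H(Y) - H(X,Y) = 2.6 + 1.37 - 2.73 = 1.24

1.24 bits


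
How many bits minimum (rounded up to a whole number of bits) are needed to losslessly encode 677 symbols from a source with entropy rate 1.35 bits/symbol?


Minimum bits >= n * H = 677 * 1.35 = 913.95, rounded up to a whole number of bits = 914

914 bits


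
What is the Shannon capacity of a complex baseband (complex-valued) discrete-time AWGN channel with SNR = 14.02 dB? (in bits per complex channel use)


SNR_linear = 10^(14.02/10) = 25.2348; C = log2(1 + SNR_linear) = log2(1 + 25.2348) = 4.7134

4.7134 bits/channel use


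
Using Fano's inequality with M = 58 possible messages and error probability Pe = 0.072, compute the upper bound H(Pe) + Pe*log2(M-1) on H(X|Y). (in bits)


H(Pe) = -Pe*log2(Pe) - (1-Pe)*log2(1-Pe) = -0.072*log2(0.072) - 0.928*log2(0.928) = 0.273302 + 0.100041 = 0.3733. Pe*log2(M-1) = 0.072*log2(57) = 0.419968. Bound = H(Pe) + Pe*log2(M-1) = 0.273302 + 0.100041 + 0.419968 = 0.7933

0.7933 bits


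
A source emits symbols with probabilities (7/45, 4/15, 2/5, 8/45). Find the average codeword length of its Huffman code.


Huffman construction (repeatedly merge the two least-probable nodes; each merge adds 1 bit to every symbol beneath it): 7/45 + 8/45 = 1/3; 4/15 + 1/3 = 3/5; 2/5 + 3/5 = 1. Resulting codeword lengths (in the order the probabilities were given): (3, 2, 1, 3). L_avg = sum(p_i * l_i) = 7/45*3 + 4/15*2 + 2/5*1 + 8/45*3 = 29/15 = 1.9333

1.9333 bits


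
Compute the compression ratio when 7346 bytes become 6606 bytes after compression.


Ratio = original / compressed = 7346 / 6606 = 1.112

1.112


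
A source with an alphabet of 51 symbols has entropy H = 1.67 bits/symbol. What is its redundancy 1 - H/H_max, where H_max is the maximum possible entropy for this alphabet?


H_max = log2(K) = log2(51) = 5.6724 bits/symbol. Redundancy = 1 - H/H_max = 1 - 1.67/5.6724 = 1 - 0.2944 = 0.7056

0.7056


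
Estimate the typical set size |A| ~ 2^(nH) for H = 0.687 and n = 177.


log2|A_typical| = nH = 177 * 0.687 = 121.599, so |A_typical| ~ 2^121.599 = 4.027e+36

4.027e+36


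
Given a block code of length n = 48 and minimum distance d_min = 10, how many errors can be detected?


Detection capability = d_min - 1 = 10 - 1 = 9

9 errors


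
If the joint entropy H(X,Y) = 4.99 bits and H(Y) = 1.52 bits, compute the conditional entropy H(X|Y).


H(X|Y) = H(X,Y) - H(Y) = 4.99 - 1.52 = 3.47

3.47 bits


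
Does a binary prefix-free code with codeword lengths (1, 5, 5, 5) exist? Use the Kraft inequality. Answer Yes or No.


Kraft sum = sum(2^(-l_i)) = 0.5938, need <= 1. Result: satisfied (a binary prefix-free code with these lengths exists)

Yes


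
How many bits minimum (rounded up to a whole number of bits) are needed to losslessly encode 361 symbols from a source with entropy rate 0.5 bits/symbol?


Minimum bits >= n * H = 361 * 0.5 = 180.5, rounded up to a whole number of bits = 181

181 bits


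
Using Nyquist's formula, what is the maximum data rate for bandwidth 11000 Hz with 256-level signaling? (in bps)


Rate = 2 * B * log2(M) = 2 * 11000 * 8.0 = 176000.0

176000.0 bps


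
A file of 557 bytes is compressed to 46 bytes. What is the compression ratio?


Ratio = original / compressed = 557 / 46 = 12.1087

12.1087


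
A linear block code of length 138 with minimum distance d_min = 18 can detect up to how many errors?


Detection capability = d_min - 1 = 18 - 1 = 17

17 errors


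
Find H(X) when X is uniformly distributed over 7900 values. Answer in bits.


H = log2(n) = log2(7900) = 12.9476

12.9476 bits


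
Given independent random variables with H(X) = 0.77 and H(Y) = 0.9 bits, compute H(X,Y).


For independent variables, H(X,Y) = H(X) + H(Y) = 0.77 + 0.9 = 1.67

1.67 bits


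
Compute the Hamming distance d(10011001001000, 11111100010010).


Count differing positions: . ^ ^ . . ^ . ^ . ^ ^ . ^ . = 7 differences

7


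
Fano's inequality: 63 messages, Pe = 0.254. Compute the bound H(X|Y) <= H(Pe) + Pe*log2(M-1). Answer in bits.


H(Pe) = -Pe*log2(Pe) - (1-Pe)*log2(1-Pe) = -0.254*log2(0.254) - 0.746*log2(0.746) = 0.502183 + 0.315373 = 0.8176. Pe*log2(M-1) = 0.254*log2(62) = 1.512366. Bound = H(Pe) + Pe*log2(M-1) = 0.502183 + 0.315373 + 1.512366 = 2.3299

2.3299 bits


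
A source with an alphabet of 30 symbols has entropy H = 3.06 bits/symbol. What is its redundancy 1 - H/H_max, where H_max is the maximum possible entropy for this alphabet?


H_max = log2(K) = log2(30) = 4.9069 bits/symbol. Redundancy = 1 - H/H_max = 1 - 3.06/4.9069 = 1 - 0.6236 = 0.3764

0.3764


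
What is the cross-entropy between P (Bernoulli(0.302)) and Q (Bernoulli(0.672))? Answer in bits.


H(P,Q) = -p*log2(q) - (1-p)*log2(1-q). -0.302*log2(0.672) = 0.173187; -0.698*log2(0.328) = 1.122546. H(P,Q) = 0.173187 + 1.122546 = 1.2957

1.2957 bits


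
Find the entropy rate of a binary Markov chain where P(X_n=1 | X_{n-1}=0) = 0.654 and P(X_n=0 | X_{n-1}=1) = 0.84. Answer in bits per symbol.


Stationary distribution: pi_0 = p10/(p01+p10) = 0.5622, pi_1 = 0.4378. Entropy rate H' = pi_0*H(p01) + pi_1*H(p10) = 0.5622*0.9304 + 0.4378*0.6343 = 0.8008

0.8008 bits/symbol


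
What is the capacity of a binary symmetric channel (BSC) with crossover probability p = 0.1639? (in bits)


H(p) = -p*log2(p) - (1-p)*log2(1-p) = -0.1639*log2(0.1639) - 0.8361*log2(0.8361) = 0.427633 + 0.215925 = 0.6436. C = 1 - H(p) = 1 - 0.6436 = 0.3564

0.3564 bits


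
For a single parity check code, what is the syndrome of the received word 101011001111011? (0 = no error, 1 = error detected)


Syndrome = XOR of all bits = 1 XOR 0 XOR 1 XOR 0 XOR 1 XOR 1 XOR 0 XOR 0 XOR 1 XOR 1 XOR 1 XOR 1 XOR 0 XOR 1 XOR 1 = 0

0


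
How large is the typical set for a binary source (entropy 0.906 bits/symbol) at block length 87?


log2|A_typical| = nH = 87 * 0.906 = 78.822, so |A_typical| ~ 2^78.822 = 5.343e+23

5.343e+23


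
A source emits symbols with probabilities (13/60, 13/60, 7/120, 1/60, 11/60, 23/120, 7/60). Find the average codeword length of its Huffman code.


Huffman construction (repeatedly merge the two least-probable nodes; each merge adds 1 bit to every symbol beneath it): 1/60 + 7/120 = 3/40; 3/40 + 7/60 = 23/120; 11/60 + 23/120 = 3/8; 23/120 + 13/60 = 49/120; 13/60 + 3/8 = 71/120; 49/120 + 71/120 = 1. Resulting codeword lengths (in the order the probabilities were given): (2, 2, 4, 4, 3, 3, 3). L_avg = sum(p_i * l_i) = 13/60*2 + 13/60*2 + 7/120*4 + 1/60*4 + 11/60*3 + 23/120*3 + 7/60*3 = 317/120 = 2.6417

2.6417 bits


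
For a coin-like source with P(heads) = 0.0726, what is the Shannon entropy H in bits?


H = -p*log2(p) - (1-p)*log2(1-p). -0.0726*log2(0.0726) = 0.274710; -0.9274*log2(0.9274) = 0.100842. H = 0.274710 + 0.100842 = 0.3756

0.3756 bits


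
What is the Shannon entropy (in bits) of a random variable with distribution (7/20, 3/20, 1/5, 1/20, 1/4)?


H = -sum(p_i * log2(p_i)). Terms: -(7/20)*log2(7/20) = 0.530101; -(3/20)*log2(3/20) = 0.410545; -(1/5)*log2(1/5) = 0.464386; -(1/20)*log2(1/20) = 0.216096; -(1/4)*log2(1/4) = 0.500000. H = 0.530101 + 0.410545 + 0.464386 + 0.216096 + 0.500000 = 2.1211

2.1211 bits


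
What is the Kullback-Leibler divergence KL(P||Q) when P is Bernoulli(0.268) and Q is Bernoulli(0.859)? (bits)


KL = p*log2(p/q) + (1-p)*log2((1-p)/(1-q)) = 0.268*log2(0.268/0.859) + 0.732*log2(0.732/0.141) = 1.289

1.289 bits


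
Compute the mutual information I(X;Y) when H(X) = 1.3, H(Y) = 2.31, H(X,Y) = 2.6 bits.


I(X;Y) = H(X) + H(Y) - H(X,Y) = 1.3 + 2.31 - 2.6 = 1.01

1.01 bits


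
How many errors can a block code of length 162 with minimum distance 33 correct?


Correction capability = floor((d-1)/2) = floor((33-1)/2) = 16

16 errors


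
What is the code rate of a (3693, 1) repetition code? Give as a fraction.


Rate = k/n = 1/3693

1/3693


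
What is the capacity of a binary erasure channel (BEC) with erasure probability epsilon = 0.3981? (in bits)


C = 1 - epsilon = 1 - 0.3981 = 0.6019

0.6019 bits


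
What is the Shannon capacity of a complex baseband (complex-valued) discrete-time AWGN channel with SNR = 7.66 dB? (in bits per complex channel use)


SNR_linear = 10^(7.66/10) = 5.8345; C = log2(1 + SNR_linear) = log2(1 + 5.8345) = 2.7728

2.7728 bits/channel use


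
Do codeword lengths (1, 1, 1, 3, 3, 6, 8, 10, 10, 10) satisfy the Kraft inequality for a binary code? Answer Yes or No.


Kraft sum = sum(2^(-l_i)) = 1.7725, need <= 1. Result: violated (a binary prefix-free code with these lengths cannot exist)

No


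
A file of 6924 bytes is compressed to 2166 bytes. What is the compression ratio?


Ratio = original / compressed = 6924 / 2166 = 3.1967

3.1967


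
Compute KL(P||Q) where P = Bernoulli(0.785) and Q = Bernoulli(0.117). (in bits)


KL = p*log2(p/q) + (1-p)*log2((1-p)/(1-q)) = 0.785*log2(0.785/0.117) + 0.215*log2(0.215/0.883) = 1.7176

1.7176 bits


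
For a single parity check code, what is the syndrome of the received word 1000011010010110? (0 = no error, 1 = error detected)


Syndrome = XOR of all bits = 1 XOR 0 XOR 0 XOR 0 XOR 0 XOR 1 XOR 1 XOR 0 XOR 1 XOR 0 XOR 0 XOR 1 XOR 0 XOR 1 XOR 1 XOR 0 = 1

1


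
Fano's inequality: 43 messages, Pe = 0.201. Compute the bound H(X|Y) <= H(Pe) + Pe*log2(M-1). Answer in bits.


H(Pe) = -Pe*log2(Pe) - (1-Pe)*log2(1-Pe) = -0.201*log2(0.201) - 0.799*log2(0.799) = 0.465261 + 0.258662 = 0.7239. Pe*log2(M-1) = 0.201*log2(42) = 1.083856. Bound = H(Pe) + Pe*log2(M-1) = 0.465261 + 0.258662 + 1.083856 = 1.8078

1.8078 bits


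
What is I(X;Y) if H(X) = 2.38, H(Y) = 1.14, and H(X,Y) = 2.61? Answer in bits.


I(X;Y) = H(X) + H(Y) - H(X,Y) = 2.38 + 1.14 - 2.61 = 0.91

0.91 bits


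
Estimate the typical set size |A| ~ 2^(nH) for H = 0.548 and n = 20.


log2|A_typical| = nH = 20 * 0.548 = 10.96, so |A_typical| ~ 2^10.96 = 1.992e+03

1.992e+03


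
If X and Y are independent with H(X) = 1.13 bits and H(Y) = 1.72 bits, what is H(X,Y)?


For independent variables, H(X,Y) = H(X) + H(Y) = 1.13 + 1.72 = 2.85

2.85 bits


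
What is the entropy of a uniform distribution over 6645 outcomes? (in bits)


H = log2(n) = log2(6645) = 12.6981

12.6981 bits


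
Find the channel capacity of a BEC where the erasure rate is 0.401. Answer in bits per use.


C = 1 - epsilon = 1 - 0.401 = 0.599

0.599 bits


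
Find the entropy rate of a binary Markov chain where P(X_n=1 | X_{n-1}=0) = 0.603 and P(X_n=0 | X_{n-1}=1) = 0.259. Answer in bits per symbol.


Stationary distribution: pi_0 = p10/(p01+p10) = 0.3005, pi_1 = 0.6995. Entropy rate H' = pi_0*H(p01) + pi_1*H(p10) = 0.3005*0.9692 + 0.6995*0.8252 = 0.8685

0.8685 bits/symbol


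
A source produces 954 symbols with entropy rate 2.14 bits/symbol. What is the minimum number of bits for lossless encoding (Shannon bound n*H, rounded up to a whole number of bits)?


Minimum bits >= n * H = 954 * 2.14 = 2041.56, rounded up to a whole number of bits = 2042

2042 bits


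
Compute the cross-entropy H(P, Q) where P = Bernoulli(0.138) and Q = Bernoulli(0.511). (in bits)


H(P,Q) = -p*log2(q) - (1-p)*log2(1-q). -0.138*log2(0.511) = 0.133667; -0.862*log2(0.489) = 0.889665. H(P,Q) = 0.133667 + 0.889665 = 1.0233

1.0233 bits


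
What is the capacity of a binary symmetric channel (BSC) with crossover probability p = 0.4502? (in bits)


H(p) = -p*log2(p) - (1-p)*log2(1-p) = -0.4502*log2(0.4502) - 0.5498*log2(0.5498) = 0.518343 + 0.474489 = 0.9928. C = 1 - H(p) = 1 - 0.9928 = 0.0072

0.0072 bits


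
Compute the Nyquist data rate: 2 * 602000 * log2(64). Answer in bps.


Rate = 2 * B * log2(M) = 2 * 602000 * 6.0 = 7224000.0

7224000.0 bps


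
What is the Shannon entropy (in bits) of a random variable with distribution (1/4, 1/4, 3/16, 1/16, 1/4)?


H = -sum(p_i * log2(p_i)). Terms: -(1/4)*log2(1/4) = 0.500000; -(1/4)*log2(1/4) = 0.500000; -(3/16)*log2(3/16) = 0.452820; -(1/16)*log2(1/16) = 0.250000; -(1/4)*log2(1/4) = 0.500000. H = 0.500000 + 0.500000 + 0.452820 + 0.250000 + 0.500000 = 2.2028

2.2028 bits


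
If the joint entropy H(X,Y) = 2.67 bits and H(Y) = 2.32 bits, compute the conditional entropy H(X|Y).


H(X|Y) = H(X,Y) - H(Y) = 2.67 - 2.32 = 0.35

0.35 bits


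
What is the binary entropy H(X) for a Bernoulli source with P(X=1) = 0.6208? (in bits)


H = -p*log2(p) - (1-p)*log2(1-p). -0.6208*log2(0.6208) = 0.426986; -0.3792*log2(0.3792) = 0.530489. H = 0.426986 + 0.530489 = 0.9575

0.9575 bits


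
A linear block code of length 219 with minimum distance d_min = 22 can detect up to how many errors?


Detection capability = d_min - 1 = 22 - 1 = 21

21 errors


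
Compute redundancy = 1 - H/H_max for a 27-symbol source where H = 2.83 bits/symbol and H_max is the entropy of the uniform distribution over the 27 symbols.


H_max = log2(K) = log2(27) = 4.7549 bits/symbol. Redundancy = 1 - H/H_max = 1 - 2.83/4.7549 = 1 - 0.5952 = 0.4048

0.4048


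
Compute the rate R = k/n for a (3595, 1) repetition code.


Rate = k/n = 1/3595

1/3595


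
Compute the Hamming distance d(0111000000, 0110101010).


Count differing positions: . . . ^ ^ . ^ . ^ . = 4 differences

4


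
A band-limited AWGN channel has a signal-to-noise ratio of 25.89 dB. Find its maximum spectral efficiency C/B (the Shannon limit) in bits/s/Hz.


SNR_linear = 10^(25.89/10) = 388.1504; C/B = log2(1 + SNR_linear) = log2(1 + 388.1504) = 8.6042

8.6042 bits/s/Hz


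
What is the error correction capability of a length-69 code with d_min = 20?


Correction capability = floor((d-1)/2) = floor((20-1)/2) = 9

9 errors


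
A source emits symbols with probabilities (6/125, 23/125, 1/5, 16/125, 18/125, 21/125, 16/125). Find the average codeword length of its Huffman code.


Huffman construction (repeatedly merge the two least-probable nodes; each merge adds 1 bit to every symbol beneath it): 6/125 + 16/125 = 22/125; 16/125 + 18/125 = 34/125; 21/125 + 22/125 = 43/125; 23/125 + 1/5 = 48/125; 34/125 + 43/125 = 77/125; 48/125 + 77/125 = 1. Resulting codeword lengths (in the order the probabilities were given): (4, 2, 2, 4, 3, 3, 3). L_avg = sum(p_i * l_i) = 6/125*4 + 23/125*2 + 1/5*2 + 16/125*4 + 18/125*3 + 21/125*3 + 16/125*3 = 349/125 = 2.792

2.792 bits


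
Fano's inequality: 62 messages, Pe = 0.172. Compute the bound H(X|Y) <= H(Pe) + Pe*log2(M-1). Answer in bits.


H(Pe) = -Pe*log2(Pe) - (1-Pe)*log2(1-Pe) = -0.172*log2(0.172) - 0.828*log2(0.828) = 0.436797 + 0.225462 = 0.6623. Pe*log2(M-1) = 0.172*log2(61) = 1.020087. Bound = H(Pe) + Pe*log2(M-1) = 0.436797 + 0.225462 + 1.020087 = 1.6823

1.6823 bits


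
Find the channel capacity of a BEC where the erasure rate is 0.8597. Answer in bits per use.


C = 1 - epsilon = 1 - 0.8597 = 0.1403

0.1403 bits


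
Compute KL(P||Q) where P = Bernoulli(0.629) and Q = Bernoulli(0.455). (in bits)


KL = p*log2(p/q) + (1-p)*log2((1-p)/(1-q)) = 0.629*log2(0.629/0.455) + 0.371*log2(0.371/0.545) = 0.088

0.088 bits


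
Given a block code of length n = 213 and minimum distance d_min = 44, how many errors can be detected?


Detection capability = d_min - 1 = 44 - 1 = 43

43 errors


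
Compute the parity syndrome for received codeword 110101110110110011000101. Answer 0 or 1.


Syndrome = XOR of all bits = 1 XOR 1 XOR 0 XOR 1 XOR 0 XOR 1 XOR 1 XOR 1 XOR 0 XOR 1 XOR 1 XOR 0 XOR 1 XOR 1 XOR 0 XOR 0 XOR 1 XOR 1 XOR 0 XOR 0 XOR 0 XOR 1 XOR 0 XOR 1 = 0

0


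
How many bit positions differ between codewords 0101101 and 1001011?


Count differing positions: ^ ^ . . ^ ^ . = 4 differences

4


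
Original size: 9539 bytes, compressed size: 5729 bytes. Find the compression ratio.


Ratio = original / compressed = 9539 / 5729 = 1.665

1.665


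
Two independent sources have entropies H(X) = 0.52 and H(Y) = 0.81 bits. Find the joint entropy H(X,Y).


For independent variables, H(X,Y) = H(X) + H(Y) = 0.52 + 0.81 = 1.33

1.33 bits


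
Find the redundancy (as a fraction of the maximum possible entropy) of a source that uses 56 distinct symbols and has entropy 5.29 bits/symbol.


H_max = log2(K) = log2(56) = 5.8074 bits/symbol. Redundancy = 1 - H/H_max = 1 - 5.29/5.8074 = 1 - 0.9109 = 0.0891

0.0891


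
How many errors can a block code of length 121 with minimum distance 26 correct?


Correction capability = floor((d-1)/2) = floor((26-1)/2) = 12

12 errors


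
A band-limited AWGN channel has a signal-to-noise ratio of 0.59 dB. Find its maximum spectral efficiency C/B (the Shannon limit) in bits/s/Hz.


SNR_linear = 10^(0.59/10) = 1.1455; C/B = log2(1 + SNR_linear) = log2(1 + 1.1455) = 1.1013

1.1013 bits/s/Hz


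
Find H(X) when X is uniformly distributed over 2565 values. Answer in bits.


H = log2(n) = log2(2565) = 11.3247

11.3247 bits


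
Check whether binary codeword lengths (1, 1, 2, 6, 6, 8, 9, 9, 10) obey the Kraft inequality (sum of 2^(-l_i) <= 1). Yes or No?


Kraft sum = sum(2^(-l_i)) = 1.29, need <= 1. Result: violated (a binary prefix-free code with these lengths cannot exist)

No


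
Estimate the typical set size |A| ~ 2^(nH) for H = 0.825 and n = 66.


log2|A_typical| = nH = 66 * 0.825 = 54.45, so |A_typical| ~ 2^54.45 = 2.461e+16

2.461e+16
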